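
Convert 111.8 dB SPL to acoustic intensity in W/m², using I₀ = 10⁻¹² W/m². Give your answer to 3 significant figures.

I/I₀ = 10^(111.8/10) = 1.514e+11, so I = 1.514e+11 × 10⁻¹² W/m².

0.151 W/m²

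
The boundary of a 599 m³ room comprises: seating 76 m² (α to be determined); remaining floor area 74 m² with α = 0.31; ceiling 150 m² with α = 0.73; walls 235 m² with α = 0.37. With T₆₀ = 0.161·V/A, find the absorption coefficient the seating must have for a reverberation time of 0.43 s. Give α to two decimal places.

0.06

Required total absorption A = 0.161·599/0.43 = 224.28 m².
Absorption from the other surfaces = 74·0.31 + 150·0.73 + 235·0.37 = 219.39 m², so the seating must supply 4.89 m² over 76 m².
α = 4.89/76 = 0.064.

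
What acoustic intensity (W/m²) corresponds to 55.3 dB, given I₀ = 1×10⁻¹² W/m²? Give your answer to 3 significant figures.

I = I₀·10^(L/10) = 10⁻¹² × 10^(55.3/10) = 10^(-6.470).

3.39e-07 W/m²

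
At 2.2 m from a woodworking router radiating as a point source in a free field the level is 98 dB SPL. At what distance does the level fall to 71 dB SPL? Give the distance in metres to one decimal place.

For a point source L₁ − L₂ = 20·log₁₀(r₂/r₁), so r₂ = r₁·10^((L₁−L₂)/20).
r₂ = 2.2·10^((98−71)/20) = 2.2·10^(27.0/20) = 49.25 m.

49.3 m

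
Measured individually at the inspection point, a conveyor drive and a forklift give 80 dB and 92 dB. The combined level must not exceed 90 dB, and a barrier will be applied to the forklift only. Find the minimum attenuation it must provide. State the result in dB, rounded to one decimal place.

2.5 dB

Everything except the forklift sums to 10^(80/10) = 1.000e+08 in linear terms, 80.00 dB.
The limit corresponds to 10^(90/10) = 1.000e+09; subtracting the fixed part leaves 9.000e+08 for the forklift, i.e. 89.54 dB.
Required insertion loss = 92 − 89.54 = 2.46 dB.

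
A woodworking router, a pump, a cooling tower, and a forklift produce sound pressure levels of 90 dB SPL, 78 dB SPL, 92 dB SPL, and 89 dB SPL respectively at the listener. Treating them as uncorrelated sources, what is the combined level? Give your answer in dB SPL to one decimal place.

Incoherent sources combine by intensity addition: L_total = 10·log₁₀(Σ 10^(L_i/10)).
Σ 10^(L/10) = 10^(90/10) + 10^(78/10) + 10^(92/10) + 10^(89/10) = 3.442e+09.
L_total = 10·log₁₀(3.442e+09) = 95.37 dB SPL.

95.4 dB SPL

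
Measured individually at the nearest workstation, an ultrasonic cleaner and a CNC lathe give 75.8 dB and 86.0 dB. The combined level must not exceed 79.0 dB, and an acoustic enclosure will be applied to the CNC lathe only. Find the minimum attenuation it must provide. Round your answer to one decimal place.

9.8 dB

Fixed contribution from the other source: Σ 10^(L/10) = 10^(75.8/10) = 3.802e+07 (75.80 dB).
The limit corresponds to 10^(79.0/10) = 7.943e+07; subtracting the fixed part leaves 4.141e+07 for the CNC lathe, i.e. 76.17 dB.
So the CNC lathe must be reduced from 86.0 to 76.17 dB: IL = 9.83 dB.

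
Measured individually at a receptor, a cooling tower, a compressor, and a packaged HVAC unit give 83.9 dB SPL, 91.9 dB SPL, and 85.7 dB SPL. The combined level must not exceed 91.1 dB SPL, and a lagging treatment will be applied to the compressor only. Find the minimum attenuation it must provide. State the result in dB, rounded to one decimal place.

Fixed contribution from the other sources: Σ 10^(L/10) = 10^(83.9/10) + 10^(85.7/10) = 6.170e+08 (87.90 dB SPL).
To meet 91.1 dB SPL overall, the treated compressor may contribute at most 10^(91.1/10) − 6.170e+08 = 6.712e+08, i.e. 88.27 dB SPL.
So the compressor must be reduced from 91.9 to 88.27 dB SPL: IL = 3.63 dB.

3.6 dB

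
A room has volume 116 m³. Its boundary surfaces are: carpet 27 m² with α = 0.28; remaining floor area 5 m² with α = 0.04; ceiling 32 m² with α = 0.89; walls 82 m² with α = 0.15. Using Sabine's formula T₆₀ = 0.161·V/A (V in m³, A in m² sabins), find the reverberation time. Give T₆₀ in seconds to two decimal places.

Summing Sᵢαᵢ: 27·0.28 + 5·0.04 + 32·0.89 + 82·0.15 = 48.54 m².
T₆₀ = 0.161·V/A = 0.161·116/48.54 = 0.385 s.

0.38 s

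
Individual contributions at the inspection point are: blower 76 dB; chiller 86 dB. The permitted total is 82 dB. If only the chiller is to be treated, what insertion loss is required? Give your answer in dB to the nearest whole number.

5 dB

The untreated sources together contribute 10^(76/10) = 3.981e+07, i.e. 76.00 dB.
To meet 82 dB overall, the treated chiller may contribute at most 10^(82/10) − 3.981e+07 = 1.187e+08, i.e. 80.74 dB.
So the chiller must be reduced from 86 to 80.74 dB: IL = 5.26 dB.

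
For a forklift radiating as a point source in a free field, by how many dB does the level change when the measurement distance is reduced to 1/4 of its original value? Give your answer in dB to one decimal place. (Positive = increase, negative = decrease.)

Point-source spreading: ΔL = −20·log₁₀(r₂/r₁).
ΔL = −20·log₁₀(0.25) = +12.04 dB.

+12.0 dB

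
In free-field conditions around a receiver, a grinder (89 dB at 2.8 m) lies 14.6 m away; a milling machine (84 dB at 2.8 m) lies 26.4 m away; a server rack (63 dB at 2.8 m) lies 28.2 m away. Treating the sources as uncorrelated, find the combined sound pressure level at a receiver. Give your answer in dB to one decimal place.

Propagate each source to the receiver with L = L_ref − 20·log₁₀(r/r_ref), then add intensities.
grinder: 89 − 20·log₁₀(14.6/2.8) = 89 − 14.34 = 74.66 dB.
milling machine: 84 − 20·log₁₀(26.4/2.8) = 84 − 19.49 = 64.51 dB.
server rack: 63 − 20·log₁₀(28.2/2.8) = 63 − 20.06 = 42.94 dB.
Σ 10^(L/10) = 3.206e+07 → L_total = 10·log₁₀(3.206e+07) = 75.06 dB.

75.1 dB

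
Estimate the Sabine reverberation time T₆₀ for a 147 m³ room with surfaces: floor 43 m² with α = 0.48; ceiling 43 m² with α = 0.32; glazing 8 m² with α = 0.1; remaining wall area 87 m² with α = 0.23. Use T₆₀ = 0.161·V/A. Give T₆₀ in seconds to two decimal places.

A = Σ Sᵢαᵢ = 43·0.48 + 43·0.32 + 8·0.1 + 87·0.23 = 55.21 m².
T₆₀ = 0.161 × 147 / 55.21 = 0.429 s.

0.43 s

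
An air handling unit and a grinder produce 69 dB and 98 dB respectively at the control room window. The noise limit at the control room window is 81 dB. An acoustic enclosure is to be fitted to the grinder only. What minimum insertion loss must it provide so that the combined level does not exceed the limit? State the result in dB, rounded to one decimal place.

17.3 dB

Everything except the grinder sums to 10^(69/10) = 7.943e+06 in linear terms, 69.00 dB.
To meet 81 dB overall, the treated grinder may contribute at most 10^(81/10) − 7.943e+06 = 1.179e+08, i.e. 80.72 dB.
Required insertion loss = 98 − 80.72 = 17.28 dB.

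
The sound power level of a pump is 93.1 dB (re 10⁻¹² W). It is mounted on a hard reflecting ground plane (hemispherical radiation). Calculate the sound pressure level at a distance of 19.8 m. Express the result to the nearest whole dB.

59 dB

The power spreads over a hemisphere of area 2π·r², so L_p = L_w − 10·log₁₀(2π·r²).
2π·r² = 2463 m², 10·log₁₀ of that is 33.915 dB.
L_p = 93.1 − 33.915 = 59.18 dB.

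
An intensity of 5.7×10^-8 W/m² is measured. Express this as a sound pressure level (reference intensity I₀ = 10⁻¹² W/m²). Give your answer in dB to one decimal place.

I/I₀ = 5.7×10^-8/10⁻¹² = 5.7×10^4, and L = 10·log₁₀(I/I₀).
L = 10·(0.7559 + 4) = 47.56 dB.

47.6 dB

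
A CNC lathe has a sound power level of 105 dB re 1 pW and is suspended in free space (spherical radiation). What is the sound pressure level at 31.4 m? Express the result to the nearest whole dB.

The power spreads over a sphere of area 4π·r², so L_p = L_w − 10·log₁₀(4π·r²).
4π·r² = 1.239e+04 m², 10·log₁₀ of that is 40.931 dB.
L_p = 105 − 40.931 = 64.07 dB.

64 dB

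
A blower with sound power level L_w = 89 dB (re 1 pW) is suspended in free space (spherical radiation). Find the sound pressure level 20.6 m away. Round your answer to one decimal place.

51.7 dB

The power spreads over a sphere of area 4π·r², so L_p = L_w − 10·log₁₀(4π·r²).
4π·r² = 5333 m², 10·log₁₀ of that is 37.269 dB.
L_p = 89 − 37.269 = 51.73 dB.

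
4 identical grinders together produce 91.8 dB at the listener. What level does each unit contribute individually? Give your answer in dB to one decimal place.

85.8 dB

For N identical incoherent sources L_total = L₁ + 10·log₁₀ N, so L₁ = 91.8 − 10·log₁₀(4) = 91.8 − 6.021.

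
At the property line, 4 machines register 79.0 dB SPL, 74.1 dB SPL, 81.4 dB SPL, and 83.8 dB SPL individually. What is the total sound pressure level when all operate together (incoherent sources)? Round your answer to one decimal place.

Incoherent sources combine by intensity addition: L_total = 10·log₁₀(Σ 10^(L_i/10)).
Σ 10^(L/10) = 10^(79.0/10) + 10^(74.1/10) + 10^(81.4/10) + 10^(83.8/10) = 4.831e+08.
L_total = 10·log₁₀(4.831e+08) = 86.84 dB SPL.

86.8 dB SPL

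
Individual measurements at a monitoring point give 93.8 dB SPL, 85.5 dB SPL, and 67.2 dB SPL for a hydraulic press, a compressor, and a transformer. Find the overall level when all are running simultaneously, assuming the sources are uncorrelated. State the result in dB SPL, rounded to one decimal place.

Incoherent sources combine by intensity addition: L_total = 10·log₁₀(Σ 10^(L_i/10)).
Σ 10^(L/10) = 10^(93.8/10) + 10^(85.5/10) + 10^(67.2/10) = 2.759e+09.
L_total = 10·log₁₀(2.759e+09) = 94.41 dB SPL.

94.4 dB SPL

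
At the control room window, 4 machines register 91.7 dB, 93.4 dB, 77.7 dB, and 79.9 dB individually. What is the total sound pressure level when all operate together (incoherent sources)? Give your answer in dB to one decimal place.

Incoherent sources combine by intensity addition: L_total = 10·log₁₀(Σ 10^(L_i/10)).
Σ 10^(L/10) = 10^(91.7/10) + 10^(93.4/10) + 10^(77.7/10) + 10^(79.9/10) = 3.823e+09.
L_total = 10·log₁₀(3.823e+09) = 95.82 dB.

95.8 dB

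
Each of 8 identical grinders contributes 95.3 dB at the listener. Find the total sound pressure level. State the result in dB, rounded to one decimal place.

N identical incoherent sources raise the level by 10·log₁₀ N.
L_total = 95.3 + 10·log₁₀(8) = 95.3 + 9.031 = 104.33 dB.

104.3 dB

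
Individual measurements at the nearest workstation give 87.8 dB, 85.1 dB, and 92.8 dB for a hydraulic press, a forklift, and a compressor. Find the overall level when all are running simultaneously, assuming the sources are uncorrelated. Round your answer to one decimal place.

94.5 dB

For uncorrelated sources the intensities add, so convert each level to linear form, sum, and take 10·log₁₀ of the total.
Σ 10^(L/10) = 10^(87.8/10) + 10^(85.1/10) + 10^(92.8/10) = 2.832e+09.
L_total = 10·log₁₀(2.832e+09) = 94.52 dB.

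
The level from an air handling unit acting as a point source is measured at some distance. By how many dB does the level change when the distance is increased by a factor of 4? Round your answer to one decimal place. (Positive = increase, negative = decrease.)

A point source loses 6 dB per doubling of distance; generally ΔL = −20·log₁₀(r₂/r₁).
ΔL = −20·log₁₀(4) = -12.04 dB.

-12.0 dB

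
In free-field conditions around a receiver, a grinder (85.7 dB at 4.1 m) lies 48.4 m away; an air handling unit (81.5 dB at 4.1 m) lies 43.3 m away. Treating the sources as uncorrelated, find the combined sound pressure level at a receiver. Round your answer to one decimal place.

65.9 dB

Apply inverse-square spreading to bring every level to the receiver, then sum 10^(L/10).
grinder: 85.7 − 20·log₁₀(48.4/4.1) = 85.7 − 21.44 = 64.26 dB.
air handling unit: 81.5 − 20·log₁₀(43.3/4.1) = 81.5 − 20.47 = 61.03 dB.
Σ 10^(L/10) = 3.933e+06 → L_total = 10·log₁₀(3.933e+06) = 65.95 dB.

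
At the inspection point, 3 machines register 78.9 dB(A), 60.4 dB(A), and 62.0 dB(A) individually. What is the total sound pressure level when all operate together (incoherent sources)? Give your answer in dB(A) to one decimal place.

Incoherent sources combine by intensity addition: L_total = 10·log₁₀(Σ 10^(L_i/10)).
Σ 10^(L/10) = 10^(78.9/10) + 10^(60.4/10) + 10^(62.0/10) = 8.031e+07.
L_total = 10·log₁₀(8.031e+07) = 79.05 dB(A).

79.0 dB(A)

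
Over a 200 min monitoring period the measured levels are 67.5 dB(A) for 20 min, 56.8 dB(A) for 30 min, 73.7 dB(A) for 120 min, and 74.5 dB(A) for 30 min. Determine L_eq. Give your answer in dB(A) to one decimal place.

The energy average is taken in the linear domain: L_eq = 10·log₁₀[(Σ tᵢ·10^(Lᵢ/10))/T], T = 200 min.
Σ tᵢ·10^(Lᵢ/10) = 20·10^(67.5/10) + 30·10^(56.8/10) + 120·10^(73.7/10) + 30·10^(74.5/10) = 3.785e+09.
L_eq = 10·log₁₀(3.785e+09/200) = 72.77 dB(A).

72.8 dB(A)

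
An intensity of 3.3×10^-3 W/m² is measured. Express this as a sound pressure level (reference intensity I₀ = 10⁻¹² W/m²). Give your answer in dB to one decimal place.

I/I₀ = 3.3×10^-3/10⁻¹² = 3.3×10^9, and L = 10·log₁₀(I/I₀).
L = 10·(0.5185 + 9) = 95.19 dB.

95.2 dB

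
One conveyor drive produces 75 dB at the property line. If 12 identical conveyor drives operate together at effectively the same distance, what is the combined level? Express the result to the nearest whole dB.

86 dB

N identical incoherent sources raise the level by 10·log₁₀ N.
L_total = 75 + 10·log₁₀(12) = 75 + 10.792 = 85.79 dB.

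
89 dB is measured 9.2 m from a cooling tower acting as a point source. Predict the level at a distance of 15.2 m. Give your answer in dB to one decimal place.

For a point source, L₂ = L₁ − 20·log₁₀(r₂/r₁).
L₂ = 89 − 20·log₁₀(15.2/9.2) = 89 − 4.361 = 84.64 dB.

84.6 dB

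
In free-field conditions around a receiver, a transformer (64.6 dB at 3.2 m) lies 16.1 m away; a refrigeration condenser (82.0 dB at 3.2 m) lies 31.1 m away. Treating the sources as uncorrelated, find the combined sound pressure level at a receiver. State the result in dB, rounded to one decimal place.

62.5 dB

Apply inverse-square spreading to bring every level to the receiver, then sum 10^(L/10).
transformer: 64.6 − 20·log₁₀(16.1/3.2) = 64.6 − 14.03 = 50.57 dB.
refrigeration condenser: 82.0 − 20·log₁₀(31.1/3.2) = 82.0 − 19.75 = 62.25 dB.
Σ 10^(L/10) = 1.792e+06 → L_total = 10·log₁₀(1.792e+06) = 62.53 dB.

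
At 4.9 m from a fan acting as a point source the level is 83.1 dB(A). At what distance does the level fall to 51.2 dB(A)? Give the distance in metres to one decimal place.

192.8 m

Point-source spreading drops the level by 20·log₁₀(r₂/r₁); inverting, r₂/r₁ = 10^(ΔL/20).
r₂ = 4.9·10^((83.1−51.2)/20) = 4.9·10^(31.9/20) = 192.84 m.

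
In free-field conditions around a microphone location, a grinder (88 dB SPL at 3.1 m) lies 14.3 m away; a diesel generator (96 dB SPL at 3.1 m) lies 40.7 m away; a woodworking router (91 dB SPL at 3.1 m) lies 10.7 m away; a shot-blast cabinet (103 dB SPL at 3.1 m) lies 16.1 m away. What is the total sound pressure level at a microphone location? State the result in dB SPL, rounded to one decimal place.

Propagate each source to the receiver with L = L_ref − 20·log₁₀(r/r_ref), then add intensities.
grinder: 88 − 20·log₁₀(14.3/3.1) = 88 − 13.28 = 74.72 dB SPL.
diesel generator: 96 − 20·log₁₀(40.7/3.1) = 96 − 22.36 = 73.64 dB SPL.
woodworking router: 91 − 20·log₁₀(10.7/3.1) = 91 − 10.76 = 80.24 dB SPL.
shot-blast cabinet: 103 − 20·log₁₀(16.1/3.1) = 103 − 14.31 = 88.69 dB SPL.
Σ 10^(L/10) = 8.981e+08 → L_total = 10·log₁₀(8.981e+08) = 89.53 dB SPL.

89.5 dB SPL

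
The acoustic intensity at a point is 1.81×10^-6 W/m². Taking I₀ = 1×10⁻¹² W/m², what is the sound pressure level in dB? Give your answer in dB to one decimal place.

I/I₀ = 1.81×10^-6/10⁻¹² = 1.81×10^6, and L = 10·log₁₀(I/I₀).
L = 10·(0.2577 + 6) = 62.58 dB.

62.6 dB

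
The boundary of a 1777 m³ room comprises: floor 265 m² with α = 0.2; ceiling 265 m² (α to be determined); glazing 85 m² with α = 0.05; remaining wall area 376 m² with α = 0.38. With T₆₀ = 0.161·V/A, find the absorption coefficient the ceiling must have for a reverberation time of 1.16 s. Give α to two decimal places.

0.18

From T₆₀ = 0.161·V/A, the target T₆₀ = 1.16 s needs A = 0.161·1777/1.16 = 246.64 m².
Absorption from the other surfaces = 265·0.2 + 85·0.05 + 376·0.38 = 200.13 m², so the ceiling must supply 46.51 m² over 265 m².
α = 46.51/265 = 0.175.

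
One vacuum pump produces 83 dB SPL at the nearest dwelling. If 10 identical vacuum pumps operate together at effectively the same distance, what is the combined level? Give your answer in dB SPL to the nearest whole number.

93 dB SPL

With 10 equal, uncorrelated contributions the intensity is 10× that of one unit, giving a rise of 10·log₁₀ 10.
L_total = 83 + 10·log₁₀(10) = 83 + 10.000 = 93.00 dB SPL.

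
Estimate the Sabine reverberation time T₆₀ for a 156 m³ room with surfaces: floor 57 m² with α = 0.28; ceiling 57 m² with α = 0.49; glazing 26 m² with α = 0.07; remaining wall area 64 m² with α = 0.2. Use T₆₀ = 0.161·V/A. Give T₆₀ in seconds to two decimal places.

0.43 s

A = Σ Sᵢαᵢ = 57·0.28 + 57·0.49 + 26·0.07 + 64·0.2 = 58.51 m².
T₆₀ = 0.161 × 156 / 58.51 = 0.429 s.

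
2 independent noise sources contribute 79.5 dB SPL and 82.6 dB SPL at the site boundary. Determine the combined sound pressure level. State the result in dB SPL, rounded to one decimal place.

Incoherent sources combine by intensity addition: L_total = 10·log₁₀(Σ 10^(L_i/10)).
Σ 10^(L/10) = 10^(79.5/10) + 10^(82.6/10) = 2.711e+08.
L_total = 10·log₁₀(2.711e+08) = 84.33 dB SPL.

84.3 dB SPL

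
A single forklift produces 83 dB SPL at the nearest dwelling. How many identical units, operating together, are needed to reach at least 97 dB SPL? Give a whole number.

26

The shortfall is 97 − 83 = 14.0 dB, and N units add 10·log₁₀ N, so need 10·log₁₀ N ≥ 14.0.
N ≥ 10^(14.0/10) = 25.119, so N = 26.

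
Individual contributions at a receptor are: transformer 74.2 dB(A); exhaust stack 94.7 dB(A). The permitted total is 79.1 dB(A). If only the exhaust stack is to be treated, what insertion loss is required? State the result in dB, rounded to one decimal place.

17.3 dB

Everything except the exhaust stack sums to 10^(74.2/10) = 2.630e+07 in linear terms, 74.20 dB(A).
The limit corresponds to 10^(79.1/10) = 8.128e+07; subtracting the fixed part leaves 5.498e+07 for the exhaust stack, i.e. 77.40 dB(A).
Required insertion loss = 94.7 − 77.40 = 17.30 dB.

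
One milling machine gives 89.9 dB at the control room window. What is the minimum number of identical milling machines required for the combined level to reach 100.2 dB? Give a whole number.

11

N identical sources give L₁ + 10·log₁₀ N, so require 10·log₁₀ N ≥ 100.2 − 89.9 = 10.3 dB.
N ≥ 10^(10.3/10) = 10.715, so N = 11.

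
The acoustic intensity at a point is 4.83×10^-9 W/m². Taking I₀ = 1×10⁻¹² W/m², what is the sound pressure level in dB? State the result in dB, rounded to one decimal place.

L = 10·log₁₀(I/I₀) = 10·log₁₀(4.83×10^-9/10⁻¹²) = 10·log₁₀(4.83×10^3).
L = 10·(0.6839 + 3) = 36.84 dB.

36.8 dB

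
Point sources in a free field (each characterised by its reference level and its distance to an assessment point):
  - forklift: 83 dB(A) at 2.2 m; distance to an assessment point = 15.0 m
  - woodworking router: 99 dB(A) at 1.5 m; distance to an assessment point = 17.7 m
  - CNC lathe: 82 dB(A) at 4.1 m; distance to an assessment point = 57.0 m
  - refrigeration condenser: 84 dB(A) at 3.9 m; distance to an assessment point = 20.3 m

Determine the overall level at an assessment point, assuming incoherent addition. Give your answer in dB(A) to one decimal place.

78.5 dB(A)

Apply inverse-square spreading to bring every level to the receiver, then sum 10^(L/10).
forklift: 83 − 20·log₁₀(15.0/2.2) = 83 − 16.67 = 66.33 dB(A).
woodworking router: 99 − 20·log₁₀(17.7/1.5) = 99 − 21.44 = 77.56 dB(A).
CNC lathe: 82 − 20·log₁₀(57.0/4.1) = 82 − 22.86 = 59.14 dB(A).
refrigeration condenser: 84 − 20·log₁₀(20.3/3.9) = 84 − 14.33 = 69.67 dB(A).
Σ 10^(L/10) = 7.143e+07 → L_total = 10·log₁₀(7.143e+07) = 78.54 dB(A).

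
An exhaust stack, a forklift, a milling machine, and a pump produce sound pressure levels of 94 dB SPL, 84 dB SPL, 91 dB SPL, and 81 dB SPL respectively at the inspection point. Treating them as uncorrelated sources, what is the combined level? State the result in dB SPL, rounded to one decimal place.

96.2 dB SPL

Incoherent sources combine by intensity addition: L_total = 10·log₁₀(Σ 10^(L_i/10)).
Σ 10^(L/10) = 10^(94/10) + 10^(84/10) + 10^(91/10) + 10^(81/10) = 4.148e+09.
L_total = 10·log₁₀(4.148e+09) = 96.18 dB SPL.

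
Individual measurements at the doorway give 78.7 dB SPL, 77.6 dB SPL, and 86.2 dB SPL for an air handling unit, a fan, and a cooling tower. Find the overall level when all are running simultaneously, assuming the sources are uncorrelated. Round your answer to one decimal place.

87.4 dB SPL

Incoherent sources combine by intensity addition: L_total = 10·log₁₀(Σ 10^(L_i/10)).
Σ 10^(L/10) = 10^(78.7/10) + 10^(77.6/10) + 10^(86.2/10) = 5.485e+08.
L_total = 10·log₁₀(5.485e+08) = 87.39 dB SPL.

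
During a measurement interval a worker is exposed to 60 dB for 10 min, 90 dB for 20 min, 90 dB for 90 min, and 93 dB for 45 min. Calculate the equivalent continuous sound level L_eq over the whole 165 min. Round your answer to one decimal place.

Weight each interval's intensity by its duration and average over T = 165 min:
Σ tᵢ·10^(Lᵢ/10) = 10·10^(60/10) + 20·10^(90/10) + 90·10^(90/10) + 45·10^(93/10) = 1.998e+11.
L_eq = 10·log₁₀(1.998e+11/165) = 90.83 dB.

90.8 dB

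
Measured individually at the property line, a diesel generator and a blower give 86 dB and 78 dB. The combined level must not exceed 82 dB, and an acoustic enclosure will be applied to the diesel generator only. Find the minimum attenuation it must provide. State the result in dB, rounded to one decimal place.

Fixed contribution from the other source: Σ 10^(L/10) = 10^(78/10) = 6.310e+07 (78.00 dB).
The limit corresponds to 10^(82/10) = 1.585e+08; subtracting the fixed part leaves 9.539e+07 for the diesel generator, i.e. 79.80 dB.
Required insertion loss = 86 − 79.80 = 6.20 dB.

6.2 dB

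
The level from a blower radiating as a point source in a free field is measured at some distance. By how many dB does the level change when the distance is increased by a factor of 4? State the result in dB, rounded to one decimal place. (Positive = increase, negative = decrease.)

-12.0 dB

A point source loses 6 dB per doubling of distance; generally ΔL = −20·log₁₀(r₂/r₁).
ΔL = −20·log₁₀(4) = -12.04 dB.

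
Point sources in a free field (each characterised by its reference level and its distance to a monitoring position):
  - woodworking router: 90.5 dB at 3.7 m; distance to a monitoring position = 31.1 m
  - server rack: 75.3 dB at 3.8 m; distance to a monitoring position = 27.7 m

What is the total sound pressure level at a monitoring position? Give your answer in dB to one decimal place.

Apply inverse-square spreading to bring every level to the receiver, then sum 10^(L/10).
woodworking router: 90.5 − 20·log₁₀(31.1/3.7) = 90.5 − 18.49 = 72.01 dB.
server rack: 75.3 − 20·log₁₀(27.7/3.8) = 75.3 − 17.25 = 58.05 dB.
Σ 10^(L/10) = 1.652e+07 → L_total = 10·log₁₀(1.652e+07) = 72.18 dB.

72.2 dB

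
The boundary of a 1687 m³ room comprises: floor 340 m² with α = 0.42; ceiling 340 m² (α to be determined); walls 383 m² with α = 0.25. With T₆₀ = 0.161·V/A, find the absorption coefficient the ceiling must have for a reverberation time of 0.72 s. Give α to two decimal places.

A = 0.161·V/T₆₀ = 0.161·1687/0.72 = 377.23 m² sabins.
Absorption from the other surfaces = 340·0.42 + 383·0.25 = 238.55 m², so the ceiling must supply 138.68 m² over 340 m².
α = 138.68/340 = 0.408.

0.41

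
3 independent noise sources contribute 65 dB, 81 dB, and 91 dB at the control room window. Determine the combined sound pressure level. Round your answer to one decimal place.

For uncorrelated sources the intensities add, so convert each level to linear form, sum, and take 10·log₁₀ of the total.
Σ 10^(L/10) = 10^(65/10) + 10^(81/10) + 10^(91/10) = 1.388e+09.
L_total = 10·log₁₀(1.388e+09) = 91.42 dB.

91.4 dB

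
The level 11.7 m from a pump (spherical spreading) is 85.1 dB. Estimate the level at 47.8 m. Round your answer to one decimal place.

72.9 dB

Point-source attenuation: ΔL = 20·log₁₀(r₂/r₁) = 20·log₁₀(47.8/11.7) = 12.225 dB.
L₂ = 85.1 − 20·log₁₀(47.8/11.7) = 85.1 − 12.225 = 72.88 dB.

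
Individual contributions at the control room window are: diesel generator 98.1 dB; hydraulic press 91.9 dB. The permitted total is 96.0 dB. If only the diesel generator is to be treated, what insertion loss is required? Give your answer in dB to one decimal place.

The untreated sources together contribute 10^(91.9/10) = 1.549e+09, i.e. 91.90 dB.
The limit corresponds to 10^(96.0/10) = 3.981e+09; subtracting the fixed part leaves 2.432e+09 for the diesel generator, i.e. 93.86 dB.
So the diesel generator must be reduced from 98.1 to 93.86 dB: IL = 4.24 dB.

4.2 dB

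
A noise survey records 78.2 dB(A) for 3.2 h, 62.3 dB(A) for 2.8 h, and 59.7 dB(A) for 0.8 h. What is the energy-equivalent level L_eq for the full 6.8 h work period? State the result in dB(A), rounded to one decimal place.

75.0 dB(A)

The energy average is taken in the linear domain: L_eq = 10·log₁₀[(Σ tᵢ·10^(Lᵢ/10))/T], T = 6.8 h.
Σ tᵢ·10^(Lᵢ/10) = 3.2·10^(78.2/10) + 2.8·10^(62.3/10) + 0.8·10^(59.7/10) = 2.169e+08.
L_eq = 10·log₁₀(2.169e+08/6.8) = 75.04 dB(A).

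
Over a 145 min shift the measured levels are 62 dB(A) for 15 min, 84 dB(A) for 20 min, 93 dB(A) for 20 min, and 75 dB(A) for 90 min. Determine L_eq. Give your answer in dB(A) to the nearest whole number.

Weight each interval's intensity by its duration and average over T = 145 min:
Σ tᵢ·10^(Lᵢ/10) = 15·10^(62/10) + 20·10^(84/10) + 20·10^(93/10) + 90·10^(75/10) = 4.780e+10.
L_eq = 10·log₁₀(4.780e+10/145) = 85.18 dB(A).

85 dB(A)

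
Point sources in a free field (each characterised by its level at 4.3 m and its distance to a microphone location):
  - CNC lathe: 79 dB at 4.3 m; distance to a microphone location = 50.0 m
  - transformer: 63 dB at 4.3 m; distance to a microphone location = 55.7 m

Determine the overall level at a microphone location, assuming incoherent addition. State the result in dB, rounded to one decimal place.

Apply inverse-square spreading to bring every level to the receiver, then sum 10^(L/10).
CNC lathe: 79 − 20·log₁₀(50.0/4.3) = 79 − 21.31 = 57.69 dB.
transformer: 63 − 20·log₁₀(55.7/4.3) = 63 − 22.25 = 40.75 dB.
Σ 10^(L/10) = 5.994e+05 → L_total = 10·log₁₀(5.994e+05) = 57.78 dB.

57.8 dB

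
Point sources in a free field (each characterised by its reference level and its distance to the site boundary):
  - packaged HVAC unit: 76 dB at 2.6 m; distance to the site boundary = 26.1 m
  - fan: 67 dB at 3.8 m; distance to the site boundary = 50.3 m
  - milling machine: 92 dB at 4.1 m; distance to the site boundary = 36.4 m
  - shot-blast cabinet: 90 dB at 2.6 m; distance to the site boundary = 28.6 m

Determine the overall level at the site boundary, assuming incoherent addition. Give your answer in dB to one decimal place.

Apply inverse-square spreading to bring every level to the receiver, then sum 10^(L/10).
packaged HVAC unit: 76 − 20·log₁₀(26.1/2.6) = 76 − 20.03 = 55.97 dB.
fan: 67 − 20·log₁₀(50.3/3.8) = 67 − 22.44 = 44.56 dB.
milling machine: 92 − 20·log₁₀(36.4/4.1) = 92 − 18.97 = 73.03 dB.
shot-blast cabinet: 90 − 20·log₁₀(28.6/2.6) = 90 − 20.83 = 69.17 dB.
Σ 10^(L/10) = 2.880e+07 → L_total = 10·log₁₀(2.880e+07) = 74.59 dB.

74.6 dB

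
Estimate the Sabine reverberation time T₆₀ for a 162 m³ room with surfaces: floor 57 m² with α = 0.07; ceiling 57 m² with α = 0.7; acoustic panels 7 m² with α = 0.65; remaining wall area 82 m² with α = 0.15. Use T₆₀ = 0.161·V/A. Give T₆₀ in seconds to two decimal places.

0.43 s

A = Σ Sᵢαᵢ = 57·0.07 + 57·0.7 + 7·0.65 + 82·0.15 = 60.74 m².
T₆₀ = 0.161·V/A = 0.161·162/60.74 = 0.429 s.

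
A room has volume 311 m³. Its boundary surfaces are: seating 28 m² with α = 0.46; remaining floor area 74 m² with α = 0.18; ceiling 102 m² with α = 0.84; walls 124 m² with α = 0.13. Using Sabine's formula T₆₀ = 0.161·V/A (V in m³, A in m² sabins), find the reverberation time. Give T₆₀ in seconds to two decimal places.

A = Σ Sᵢαᵢ = 28·0.46 + 74·0.18 + 102·0.84 + 124·0.13 = 128.00 m².
T₆₀ = 0.161 × 311 / 128.00 = 0.391 s.

0.39 s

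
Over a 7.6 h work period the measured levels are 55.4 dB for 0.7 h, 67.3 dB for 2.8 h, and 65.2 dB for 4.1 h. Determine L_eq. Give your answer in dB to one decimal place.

The energy average is taken in the linear domain: L_eq = 10·log₁₀[(Σ tᵢ·10^(Lᵢ/10))/T], T = 7.6 h.
Σ tᵢ·10^(Lᵢ/10) = 0.7·10^(55.4/10) + 2.8·10^(67.3/10) + 4.1·10^(65.2/10) = 2.886e+07.
L_eq = 10·log₁₀(2.886e+07/7.6) = 65.79 dB.

65.8 dB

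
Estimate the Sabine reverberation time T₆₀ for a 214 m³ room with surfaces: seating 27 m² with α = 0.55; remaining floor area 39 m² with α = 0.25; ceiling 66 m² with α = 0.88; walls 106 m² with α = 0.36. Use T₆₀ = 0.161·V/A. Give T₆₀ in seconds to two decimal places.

0.29 s

Total absorption A = 27·0.55 + 39·0.25 + 66·0.88 + 106·0.36 = 120.84 m² sabins.
T₆₀ = 0.161·V/A = 0.161·214/120.84 = 0.285 s.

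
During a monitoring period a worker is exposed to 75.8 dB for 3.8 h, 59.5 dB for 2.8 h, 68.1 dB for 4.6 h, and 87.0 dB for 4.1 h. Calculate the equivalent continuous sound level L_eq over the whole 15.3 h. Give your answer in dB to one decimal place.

Weight each interval's intensity by its duration and average over T = 15.3 h:
Σ tᵢ·10^(Lᵢ/10) = 3.8·10^(75.8/10) + 2.8·10^(59.5/10) + 4.6·10^(68.1/10) + 4.1·10^(87.0/10) = 2.232e+09.
L_eq = 10·log₁₀(2.232e+09/15.3) = 81.64 dB.

81.6 dB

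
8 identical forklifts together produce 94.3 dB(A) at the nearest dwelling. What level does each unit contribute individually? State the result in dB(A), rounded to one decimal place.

8 equal contributions raise the level by 10·log₁₀ 8 = 9.031 dB, so each unit alone gives 94.3 − 9.031.

85.3 dB(A)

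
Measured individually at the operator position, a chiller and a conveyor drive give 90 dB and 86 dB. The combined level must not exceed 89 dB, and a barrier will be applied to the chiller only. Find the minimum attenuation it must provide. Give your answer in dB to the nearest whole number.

Everything except the chiller sums to 10^(86/10) = 3.981e+08 in linear terms, 86.00 dB.
The limit corresponds to 10^(89/10) = 7.943e+08; subtracting the fixed part leaves 3.962e+08 for the chiller, i.e. 85.98 dB.
Required insertion loss = 90 − 85.98 = 4.02 dB.

4 dB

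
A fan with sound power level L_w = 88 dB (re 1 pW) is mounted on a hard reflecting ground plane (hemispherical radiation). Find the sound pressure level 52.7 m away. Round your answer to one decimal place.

Free-field hemispherical radiation: L_p = L_w − 10·log₁₀(2π·r²), r = 52.7 m.
2π·r² = 1.745e+04 m², 10·log₁₀ of that is 42.418 dB.
L_p = 88 − 42.418 = 45.58 dB.

45.6 dB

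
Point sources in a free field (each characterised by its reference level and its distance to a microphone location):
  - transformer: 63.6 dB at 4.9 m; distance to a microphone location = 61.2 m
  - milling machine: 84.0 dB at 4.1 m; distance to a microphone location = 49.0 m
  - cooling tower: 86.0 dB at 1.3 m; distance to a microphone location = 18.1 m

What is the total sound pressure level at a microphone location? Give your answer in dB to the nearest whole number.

Apply inverse-square spreading to bring every level to the receiver, then sum 10^(L/10).
transformer: 63.6 − 20·log₁₀(61.2/4.9) = 63.6 − 21.93 = 41.67 dB.
milling machine: 84.0 − 20·log₁₀(49.0/4.1) = 84.0 − 21.55 = 62.45 dB.
cooling tower: 86.0 − 20·log₁₀(18.1/1.3) = 86.0 − 22.87 = 63.13 dB.
Σ 10^(L/10) = 3.827e+06 → L_total = 10·log₁₀(3.827e+06) = 65.83 dB.

66 dB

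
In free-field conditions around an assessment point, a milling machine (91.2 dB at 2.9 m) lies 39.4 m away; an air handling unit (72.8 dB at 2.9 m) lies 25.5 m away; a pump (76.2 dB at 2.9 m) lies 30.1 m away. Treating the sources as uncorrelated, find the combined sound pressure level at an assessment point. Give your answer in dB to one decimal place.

68.9 dB

First find each source's level at the receiver (point-source: −20·log₁₀(r/r_ref)), then combine on an intensity basis.
milling machine: 91.2 − 20·log₁₀(39.4/2.9) = 91.2 − 22.66 = 68.54 dB.
air handling unit: 72.8 − 20·log₁₀(25.5/2.9) = 72.8 − 18.88 = 53.92 dB.
pump: 76.2 − 20·log₁₀(30.1/2.9) = 76.2 − 20.32 = 55.88 dB.
Σ 10^(L/10) = 7.775e+06 → L_total = 10·log₁₀(7.775e+06) = 68.91 dB.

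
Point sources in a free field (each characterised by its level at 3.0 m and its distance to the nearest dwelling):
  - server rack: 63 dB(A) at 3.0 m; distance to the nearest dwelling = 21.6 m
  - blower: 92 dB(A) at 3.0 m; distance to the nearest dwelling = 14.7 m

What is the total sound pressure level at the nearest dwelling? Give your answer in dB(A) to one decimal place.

Apply inverse-square spreading to bring every level to the receiver, then sum 10^(L/10).
server rack: 63 − 20·log₁₀(21.6/3.0) = 63 − 17.15 = 45.85 dB(A).
blower: 92 − 20·log₁₀(14.7/3.0) = 92 − 13.80 = 78.20 dB(A).
Σ 10^(L/10) = 6.605e+07 → L_total = 10·log₁₀(6.605e+07) = 78.20 dB(A).

78.2 dB(A)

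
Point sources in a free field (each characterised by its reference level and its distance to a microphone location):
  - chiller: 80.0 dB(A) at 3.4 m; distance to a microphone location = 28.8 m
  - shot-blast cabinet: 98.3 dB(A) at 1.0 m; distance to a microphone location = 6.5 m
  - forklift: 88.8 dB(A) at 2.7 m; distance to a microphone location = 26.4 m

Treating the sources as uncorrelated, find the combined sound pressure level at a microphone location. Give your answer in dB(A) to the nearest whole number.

Apply inverse-square spreading to bring every level to the receiver, then sum 10^(L/10).
chiller: 80.0 − 20·log₁₀(28.8/3.4) = 80.0 − 18.56 = 61.44 dB(A).
shot-blast cabinet: 98.3 − 20·log₁₀(6.5/1.0) = 98.3 − 16.26 = 82.04 dB(A).
forklift: 88.8 − 20·log₁₀(26.4/2.7) = 88.8 − 19.80 = 69.00 dB(A).
Σ 10^(L/10) = 1.693e+08 → L_total = 10·log₁₀(1.693e+08) = 82.29 dB(A).

82 dB(A)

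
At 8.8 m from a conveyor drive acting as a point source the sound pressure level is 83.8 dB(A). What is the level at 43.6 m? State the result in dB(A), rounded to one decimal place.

Spherical spreading from a point source gives a 20·log₁₀(r₂/r₁) drop.
L₂ = 83.8 − 20·log₁₀(43.6/8.8) = 83.8 − 13.900 = 69.90 dB(A).

69.9 dB(A)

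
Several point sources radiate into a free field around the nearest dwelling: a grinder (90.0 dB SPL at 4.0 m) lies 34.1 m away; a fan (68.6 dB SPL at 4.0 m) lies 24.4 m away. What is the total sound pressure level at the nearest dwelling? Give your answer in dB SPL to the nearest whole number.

71 dB SPL

Propagate each source to the receiver with L = L_ref − 20·log₁₀(r/r_ref), then add intensities.
grinder: 90.0 − 20·log₁₀(34.1/4.0) = 90.0 − 18.61 = 71.39 dB SPL.
fan: 68.6 − 20·log₁₀(24.4/4.0) = 68.6 − 15.71 = 52.89 dB SPL.
Σ 10^(L/10) = 1.395e+07 → L_total = 10·log₁₀(1.395e+07) = 71.45 dB SPL.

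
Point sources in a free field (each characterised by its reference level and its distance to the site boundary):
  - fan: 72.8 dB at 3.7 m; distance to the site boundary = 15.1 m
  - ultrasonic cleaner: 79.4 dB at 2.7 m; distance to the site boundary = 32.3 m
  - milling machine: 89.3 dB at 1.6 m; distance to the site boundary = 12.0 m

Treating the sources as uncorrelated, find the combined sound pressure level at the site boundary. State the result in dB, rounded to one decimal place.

First find each source's level at the receiver (point-source: −20·log₁₀(r/r_ref)), then combine on an intensity basis.
fan: 72.8 − 20·log₁₀(15.1/3.7) = 72.8 − 12.22 = 60.58 dB.
ultrasonic cleaner: 79.4 − 20·log₁₀(32.3/2.7) = 79.4 − 21.56 = 57.84 dB.
milling machine: 89.3 − 20·log₁₀(12.0/1.6) = 89.3 − 17.50 = 71.80 dB.
Σ 10^(L/10) = 1.688e+07 → L_total = 10·log₁₀(1.688e+07) = 72.27 dB.

72.3 dB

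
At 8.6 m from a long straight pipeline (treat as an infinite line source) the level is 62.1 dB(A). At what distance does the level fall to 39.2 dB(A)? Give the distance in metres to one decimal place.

The 22.9 dB drop corresponds to a distance ratio of 10^(22.9/10) for a line source.
r₂ = 8.6·10^((62.1−39.2)/10) = 8.6·10^(22.9/10) = 1676.87 m.

1676.9 m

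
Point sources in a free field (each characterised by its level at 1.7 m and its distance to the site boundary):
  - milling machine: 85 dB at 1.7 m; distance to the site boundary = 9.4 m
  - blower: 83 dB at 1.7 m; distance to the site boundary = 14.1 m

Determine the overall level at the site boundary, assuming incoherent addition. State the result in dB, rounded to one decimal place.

Apply inverse-square spreading to bring every level to the receiver, then sum 10^(L/10).
milling machine: 85 − 20·log₁₀(9.4/1.7) = 85 − 14.85 = 70.15 dB.
blower: 83 − 20·log₁₀(14.1/1.7) = 83 − 18.38 = 64.62 dB.
Σ 10^(L/10) = 1.324e+07 → L_total = 10·log₁₀(1.324e+07) = 71.22 dB.

71.2 dB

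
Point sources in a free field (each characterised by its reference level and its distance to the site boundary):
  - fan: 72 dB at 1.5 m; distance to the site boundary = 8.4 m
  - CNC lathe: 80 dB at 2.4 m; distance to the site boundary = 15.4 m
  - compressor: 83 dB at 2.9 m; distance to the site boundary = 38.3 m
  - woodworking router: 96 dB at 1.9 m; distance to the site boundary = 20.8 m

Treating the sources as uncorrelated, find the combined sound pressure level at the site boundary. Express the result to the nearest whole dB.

76 dB

First find each source's level at the receiver (point-source: −20·log₁₀(r/r_ref)), then combine on an intensity basis.
fan: 72 − 20·log₁₀(8.4/1.5) = 72 − 14.96 = 57.04 dB.
CNC lathe: 80 − 20·log₁₀(15.4/2.4) = 80 − 16.15 = 63.85 dB.
compressor: 83 − 20·log₁₀(38.3/2.9) = 83 − 22.42 = 60.58 dB.
woodworking router: 96 − 20·log₁₀(20.8/1.9) = 96 − 20.79 = 75.21 dB.
Σ 10^(L/10) = 3.730e+07 → L_total = 10·log₁₀(3.730e+07) = 75.72 dB.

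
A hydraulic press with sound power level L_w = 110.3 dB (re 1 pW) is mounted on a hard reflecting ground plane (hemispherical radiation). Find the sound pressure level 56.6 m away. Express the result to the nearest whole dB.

L_p = L_w − 10·log₁₀(2π·r²) with r = 56.6 m.
2π·r² = 2.013e+04 m², 10·log₁₀ of that is 43.038 dB.
L_p = 110.3 − 43.038 = 67.26 dB.

67 dB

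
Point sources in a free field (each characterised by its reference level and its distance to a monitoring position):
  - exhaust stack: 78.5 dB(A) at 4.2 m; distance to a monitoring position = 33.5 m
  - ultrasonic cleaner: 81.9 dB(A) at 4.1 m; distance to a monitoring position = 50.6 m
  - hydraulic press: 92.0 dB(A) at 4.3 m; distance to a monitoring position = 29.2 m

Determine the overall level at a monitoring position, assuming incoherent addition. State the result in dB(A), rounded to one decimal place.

Propagate each source to the receiver with L = L_ref − 20·log₁₀(r/r_ref), then add intensities.
exhaust stack: 78.5 − 20·log₁₀(33.5/4.2) = 78.5 − 18.04 = 60.46 dB(A).
ultrasonic cleaner: 81.9 − 20·log₁₀(50.6/4.1) = 81.9 − 21.83 = 60.07 dB(A).
hydraulic press: 92.0 − 20·log₁₀(29.2/4.3) = 92.0 − 16.64 = 75.36 dB(A).
Σ 10^(L/10) = 3.650e+07 → L_total = 10·log₁₀(3.650e+07) = 75.62 dB(A).

75.6 dB(A)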